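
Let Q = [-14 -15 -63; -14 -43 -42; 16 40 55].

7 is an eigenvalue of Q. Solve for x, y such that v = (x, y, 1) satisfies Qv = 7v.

We need (Q - 7I)v = 0.
Q - 7I = [[-21, -15, -63], [-14, -50, -42], [16, 40, 48]].
Row 1: (-21)·x + (-15)·y + (-63)·1 = 0
Row 2: (-14)·x + (-50)·y + (-42)·1 = 0
Row 3: (16)·x + (40)·y + (48)·1 = 0
Solving gives x = -3, y = 0.
Check: Q·(-3, 0, 1) = (-21, 0, 7) = 7·(-3, 0, 1).

-3, 0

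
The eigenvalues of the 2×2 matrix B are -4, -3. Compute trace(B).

trace(B) is the sum of the eigenvalues: (-4) + (-3) = -7.

-7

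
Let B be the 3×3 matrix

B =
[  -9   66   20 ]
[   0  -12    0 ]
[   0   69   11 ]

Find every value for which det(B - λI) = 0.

-12, -9, 11

Set up det(μI - B) = 0.
Expanding the 3×3 determinant: p(μ) = μ^3 + 10μ^2 - 123μ - 1188.
Rational-root test: μ = 11 gives p(11) = 0.
Factor out (μ - 11): p(μ) = (μ - 11)·(μ^2 + 21μ + 108).
The quadratic factors as (μ + 12)·(μ + 9).
Eigenvalues: -12, -9, 11.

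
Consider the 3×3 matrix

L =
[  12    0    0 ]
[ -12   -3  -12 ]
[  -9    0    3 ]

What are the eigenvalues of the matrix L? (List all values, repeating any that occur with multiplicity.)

The characteristic polynomial is p(lambda) = det(lambda·I - L).
Expanding along the first row, p(lambda) = lambda^3 - 12·lambda^2 - 9·lambda + 108.
Since p(-3) = 0, lambda = -3 is a root.
Dividing by (lambda + 3) leaves lambda^2 - 15·lambda + 36.
The quadratic factors as (lambda - 3)·(lambda - 12).
Eigenvalues: -3, 3, 12.

-3, 3, 12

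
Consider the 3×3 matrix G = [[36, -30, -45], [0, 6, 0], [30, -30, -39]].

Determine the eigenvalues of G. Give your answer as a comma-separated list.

Compute the characteristic polynomial p(λ) = det(λI - G).
Expanding along the first row, p(λ) = λ^3 - 3λ^2 - 72λ + 324.
Rational-root test: λ = 6 gives p(6) = 0.
Dividing by (λ - 6) leaves λ^2 + 3λ - 54.
The quadratic factors as (λ + 9)·(λ - 6).
Eigenvalues: -9, 6, 6.

-9, 6, 6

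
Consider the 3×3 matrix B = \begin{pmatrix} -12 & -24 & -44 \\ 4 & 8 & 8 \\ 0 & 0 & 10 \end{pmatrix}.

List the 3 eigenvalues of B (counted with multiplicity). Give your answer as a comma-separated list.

The characteristic polynomial is p(λ) = det(λI - B).
Expanding the 3×3 determinant: p(λ) = λ^3 - 6λ^2 - 40λ.
Rational-root test: λ = -4 gives p(-4) = 0.
Factor out (λ + 4): p(λ) = (λ + 4)·(λ^2 - 10λ).
The quadratic factors as λ·(λ - 10).
Eigenvalues: -4, 0, 10.

-4, 0, 10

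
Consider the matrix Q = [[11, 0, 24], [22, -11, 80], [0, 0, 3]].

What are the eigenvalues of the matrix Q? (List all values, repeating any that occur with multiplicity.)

-11, 3, 11

The characteristic polynomial is p(t) = det(tI - Q).
Expanding the 3×3 determinant: p(t) = t^3 - 3t^2 - 121t + 363.
Rational-root test: t = -11 gives p(-11) = 0.
Factor out (t + 11): p(t) = (t + 11)·(t^2 - 14t + 33).
The quadratic factors as (t - 3)·(t - 11).
Eigenvalues: -11, 3, 11.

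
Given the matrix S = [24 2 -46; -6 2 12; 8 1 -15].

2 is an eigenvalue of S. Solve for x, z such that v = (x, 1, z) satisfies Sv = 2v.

We need (S - 2I)v = 0.
S - 2I = [[22, 2, -46], [-6, 0, 12], [8, 1, -17]].
Row 1: (22)·x + (2)·1 + (-46)·z = 0
Row 2: (-6)·x + (0)·1 + (12)·z = 0
Row 3: (8)·x + (1)·1 + (-17)·z = 0
Solving gives x = 2, z = 1.
Check: S·(2, 1, 1) = (4, 2, 2) = 2·(2, 1, 1).

2, 1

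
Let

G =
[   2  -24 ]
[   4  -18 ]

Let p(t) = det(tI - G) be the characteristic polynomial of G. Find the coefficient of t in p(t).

16

The coefficient of t of det(tI - G) is −trace(G).
trace(G) = (2) + (-18) = -16, so the coefficient is 16.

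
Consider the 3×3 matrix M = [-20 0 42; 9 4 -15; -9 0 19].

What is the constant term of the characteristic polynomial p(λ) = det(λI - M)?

p(0) = det(0·I − M) = det(−M) = (−1)^3·det(M).
det(M) = -8, so p(0) = 8.

8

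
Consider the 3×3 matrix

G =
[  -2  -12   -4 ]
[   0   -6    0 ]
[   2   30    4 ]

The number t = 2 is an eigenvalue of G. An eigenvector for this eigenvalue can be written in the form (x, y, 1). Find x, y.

We need (G - 2I)v = 0.
G - 2I = [[-4, -12, -4], [0, -8, 0], [2, 30, 2]].
Row 1: (-4)·x + (-12)·y + (-4)·1 = 0
Row 2: (0)·x + (-8)·y + (0)·1 = 0
Row 3: (2)·x + (30)·y + (2)·1 = 0
Solving gives x = -1, y = 0.
Check: G·(-1, 0, 1) = (-2, 0, 2) = 2·(-1, 0, 1).

-1, 0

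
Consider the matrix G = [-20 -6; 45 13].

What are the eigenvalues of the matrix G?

det(G - λI) = (-20 - λ)(13 - λ) - (-6)·(45) = λ^2 + 7λ + 10.
This factors as (λ + 5)·(λ + 2) = 0.
Eigenvalues: -5, -2.

-5, -2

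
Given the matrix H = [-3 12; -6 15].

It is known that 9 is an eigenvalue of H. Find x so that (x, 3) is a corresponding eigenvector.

We need (H - 9I)v = 0.
H - 9I = [[-12, 12], [-6, 6]].
Row 1: (-12)·x + (12)·3 = 0
Row 2: (-6)·x + (6)·3 = 0
Solving gives x = 3.
Check: H·(3, 3) = (27, 27) = 9·(3, 3).

3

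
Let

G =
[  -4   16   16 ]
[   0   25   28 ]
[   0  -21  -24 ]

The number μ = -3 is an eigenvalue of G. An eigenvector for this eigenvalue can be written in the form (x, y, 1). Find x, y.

We need (G + 3I)v = 0.
G + 3I = [[-1, 16, 16], [0, 28, 28], [0, -21, -21]].
Row 1: (-1)·x + (16)·y + (16)·1 = 0
Row 2: (0)·x + (28)·y + (28)·1 = 0
Row 3: (0)·x + (-21)·y + (-21)·1 = 0
Solving gives x = 0, y = -1.
Check: G·(0, -1, 1) = (0, 3, -3) = -3·(0, -1, 1).

0, -1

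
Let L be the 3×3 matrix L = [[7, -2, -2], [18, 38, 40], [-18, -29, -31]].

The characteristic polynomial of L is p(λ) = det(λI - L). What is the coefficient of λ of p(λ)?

31

p(λ) = λ^3 - 14λ^2 + 31λ + 126.
The coefficient of λ is 31.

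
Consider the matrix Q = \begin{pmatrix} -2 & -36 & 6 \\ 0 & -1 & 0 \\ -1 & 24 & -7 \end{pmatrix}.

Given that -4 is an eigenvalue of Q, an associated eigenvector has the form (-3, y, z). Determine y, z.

0, 1

We need (Q + 4I)v = 0.
Q + 4I = [[2, -36, 6], [0, 3, 0], [-1, 24, -3]].
Row 1: (2)·-3 + (-36)·y + (6)·z = 0
Row 2: (0)·-3 + (3)·y + (0)·z = 0
Row 3: (-1)·-3 + (24)·y + (-3)·z = 0
Solving gives y = 0, z = 1.
Check: Q·(-3, 0, 1) = (12, 0, -4) = -4·(-3, 0, 1).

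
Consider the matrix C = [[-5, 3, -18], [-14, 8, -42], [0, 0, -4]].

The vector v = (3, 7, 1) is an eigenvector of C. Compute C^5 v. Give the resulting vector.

(-3072, -7168, -1024)

First find the eigenvalue: Cv = (-12, -28, -4) = -4·(3, 7, 1), so λ = -4.
Then C^5 v = λ^5·v = (-4)^5·(3, 7, 1) = -1024·(3, 7, 1) = (-3072, -7168, -1024).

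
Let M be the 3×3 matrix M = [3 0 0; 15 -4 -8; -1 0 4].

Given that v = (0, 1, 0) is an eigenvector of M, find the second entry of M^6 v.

4096

First find the eigenvalue: Mv = (0, -4, 0) = -4·(0, 1, 0), so λ = -4.
Then M^6 v = λ^6·v = (-4)^6·(0, 1, 0) = 4096·(0, 1, 0) = (0, 4096, 0).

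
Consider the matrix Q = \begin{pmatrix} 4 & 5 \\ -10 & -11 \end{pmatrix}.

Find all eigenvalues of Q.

det(Q - μI) = (4 - μ)(-11 - μ) - (5)·(-10) = μ^2 + 7μ + 6.
This factors as (μ + 6)·(μ + 1) = 0.
Eigenvalues: -6, -1.

-6, -1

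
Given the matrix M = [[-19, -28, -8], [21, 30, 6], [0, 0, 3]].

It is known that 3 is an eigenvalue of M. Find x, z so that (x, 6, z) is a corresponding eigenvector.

We need (M - 3I)v = 0.
M - 3I = [[-22, -28, -8], [21, 27, 6], [0, 0, 0]].
Row 1: (-22)·x + (-28)·6 + (-8)·z = 0
Row 2: (21)·x + (27)·6 + (6)·z = 0
Row 3: (0)·x + (0)·6 + (0)·z = 0
Solving gives x = -8, z = 1.
Check: M·(-8, 6, 1) = (-24, 18, 3) = 3·(-8, 6, 1).

-8, 1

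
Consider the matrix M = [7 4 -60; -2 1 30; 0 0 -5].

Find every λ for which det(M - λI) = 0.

-5, 3, 5

Set up det(μI - M) = 0.
Expanding along the first row, p(μ) = μ^3 - 3μ^2 - 25μ + 75.
Rational-root test: μ = 3 gives p(3) = 0.
Dividing by (μ - 3) leaves μ^2 - 25.
The quadratic factors as (μ + 5)·(μ - 5).
Eigenvalues: -5, 3, 5.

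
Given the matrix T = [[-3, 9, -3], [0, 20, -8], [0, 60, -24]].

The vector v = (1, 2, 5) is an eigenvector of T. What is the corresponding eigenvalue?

Compute Tv: T·(1, 2, 5) = (0, 0, 0).
Since Tv = λv, compare component 1: 0 = λ·1, so λ = 0.

0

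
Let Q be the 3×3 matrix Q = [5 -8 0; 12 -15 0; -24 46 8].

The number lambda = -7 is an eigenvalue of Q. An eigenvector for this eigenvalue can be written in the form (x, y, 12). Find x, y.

-4, -6

We need (Q + 7I)v = 0.
Q + 7I = [[12, -8, 0], [12, -8, 0], [-24, 46, 15]].
Row 1: (12)·x + (-8)·y + (0)·12 = 0
Row 2: (12)·x + (-8)·y + (0)·12 = 0
Row 3: (-24)·x + (46)·y + (15)·12 = 0
Solving gives x = -4, y = -6.
Check: Q·(-4, -6, 12) = (28, 42, -84) = -7·(-4, -6, 12).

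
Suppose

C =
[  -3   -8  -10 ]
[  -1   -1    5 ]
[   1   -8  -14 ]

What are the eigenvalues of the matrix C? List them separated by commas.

Compute the characteristic polynomial p(μ) = det(μI - C).
Cofactor expansion gives p(μ) = μ^3 + 18μ^2 + 101μ + 180.
Try μ = -4: p(-4) = 0, so -4 is a root.
Factor out (μ + 4): p(μ) = (μ + 4)·(μ^2 + 14μ + 45).
The quadratic factors as (μ + 9)·(μ + 5).
Eigenvalues: -9, -5, -4.

-9, -5, -4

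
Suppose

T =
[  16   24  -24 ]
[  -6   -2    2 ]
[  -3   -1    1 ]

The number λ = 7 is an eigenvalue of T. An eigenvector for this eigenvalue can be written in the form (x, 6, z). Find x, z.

-8, 3

We need (T - 7I)v = 0.
T - 7I = [[9, 24, -24], [-6, -9, 2], [-3, -1, -6]].
Row 1: (9)·x + (24)·6 + (-24)·z = 0
Row 2: (-6)·x + (-9)·6 + (2)·z = 0
Row 3: (-3)·x + (-1)·6 + (-6)·z = 0
Solving gives x = -8, z = 3.
Check: T·(-8, 6, 3) = (-56, 42, 21) = 7·(-8, 6, 3).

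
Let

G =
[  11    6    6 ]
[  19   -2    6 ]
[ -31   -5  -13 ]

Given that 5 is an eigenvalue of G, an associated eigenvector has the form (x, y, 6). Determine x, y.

-3, -3

We need (G - 5I)v = 0.
G - 5I = [[6, 6, 6], [19, -7, 6], [-31, -5, -18]].
Row 1: (6)·x + (6)·y + (6)·6 = 0
Row 2: (19)·x + (-7)·y + (6)·6 = 0
Row 3: (-31)·x + (-5)·y + (-18)·6 = 0
Solving gives x = -3, y = -3.
Check: G·(-3, -3, 6) = (-15, -15, 30) = 5·(-3, -3, 6).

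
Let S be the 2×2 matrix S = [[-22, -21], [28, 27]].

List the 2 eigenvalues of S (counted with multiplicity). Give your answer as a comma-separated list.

det(S - λI) = (-22 - λ)(27 - λ) - (-21)·(28) = λ^2 - 5λ - 6.
This factors as (λ + 1)·(λ - 6) = 0.
Eigenvalues: -1, 6.

-1, 6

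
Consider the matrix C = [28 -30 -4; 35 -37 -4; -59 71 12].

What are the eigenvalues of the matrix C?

Compute the characteristic polynomial p(t) = det(tI - C).
Expanding the 3×3 determinant: p(t) = t^3 - 3t^2 - 46t + 168.
Rational-root test: t = -7 gives p(-7) = 0.
Dividing by (t + 7) leaves t^2 - 10t + 24.
The quadratic factors as (t - 4)·(t - 6).
Eigenvalues: -7, 4, 6.

-7, 4, 6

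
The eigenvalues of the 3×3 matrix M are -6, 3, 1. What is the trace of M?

trace(M) is the sum of the eigenvalues: (-6) + (3) + (1) = -2.

-2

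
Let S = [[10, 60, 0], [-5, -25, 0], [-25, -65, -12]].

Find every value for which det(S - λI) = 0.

-12, -10, -5

The characteristic polynomial is p(μ) = det(μI - S).
Expanding the 3×3 determinant: p(μ) = μ^3 + 27μ^2 + 230μ + 600.
Since p(-5) = 0, μ = -5 is a root.
Dividing by (μ + 5) leaves μ^2 + 22μ + 120.
The quadratic factors as (μ + 12)·(μ + 10).
Eigenvalues: -12, -10, -5.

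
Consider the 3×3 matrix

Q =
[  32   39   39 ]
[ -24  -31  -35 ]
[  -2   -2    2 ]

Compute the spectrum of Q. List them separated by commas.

-7, 4, 6

Set up det(λI - Q) = 0.
Cofactor expansion gives p(λ) = λ^3 - 3λ^2 - 46λ + 168.
Since p(4) = 0, λ = 4 is a root.
Dividing by (λ - 4) leaves λ^2 + λ - 42.
The quadratic factors as (λ + 7)·(λ - 6).
Eigenvalues: -7, 4, 6.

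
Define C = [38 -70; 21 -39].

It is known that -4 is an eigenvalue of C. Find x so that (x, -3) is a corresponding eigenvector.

-5

We need (C + 4I)v = 0.
C + 4I = [[42, -70], [21, -35]].
Row 1: (42)·x + (-70)·-3 = 0
Row 2: (21)·x + (-35)·-3 = 0
Solving gives x = -5.
Check: C·(-5, -3) = (20, 12) = -4·(-5, -3).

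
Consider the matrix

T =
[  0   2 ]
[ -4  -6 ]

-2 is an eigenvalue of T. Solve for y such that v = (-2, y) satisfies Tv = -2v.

2

We need (T + 2I)v = 0.
T + 2I = [[2, 2], [-4, -4]].
Row 1: (2)·-2 + (2)·y = 0
Row 2: (-4)·-2 + (-4)·y = 0
Solving gives y = 2.
Check: T·(-2, 2) = (4, -4) = -2·(-2, 2).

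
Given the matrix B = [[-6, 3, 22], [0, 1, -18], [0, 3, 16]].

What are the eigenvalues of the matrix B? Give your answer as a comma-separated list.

Set up det(tI - B) = 0.
Expanding the 3×3 determinant: p(t) = t^3 - 11t^2 - 32t + 420.
Try t = 7: p(7) = 0, so 7 is a root.
Dividing by (t - 7) leaves t^2 - 4t - 60.
The quadratic factors as (t + 6)·(t - 10).
Eigenvalues: -6, 7, 10.

-6, 7, 10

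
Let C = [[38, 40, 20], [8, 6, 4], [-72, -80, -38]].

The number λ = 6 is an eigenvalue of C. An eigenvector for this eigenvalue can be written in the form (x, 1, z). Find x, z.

5, -10

We need (C - 6I)v = 0.
C - 6I = [[32, 40, 20], [8, 0, 4], [-72, -80, -44]].
Row 1: (32)·x + (40)·1 + (20)·z = 0
Row 2: (8)·x + (0)·1 + (4)·z = 0
Row 3: (-72)·x + (-80)·1 + (-44)·z = 0
Solving gives x = 5, z = -10.
Check: C·(5, 1, -10) = (30, 6, -60) = 6·(5, 1, -10).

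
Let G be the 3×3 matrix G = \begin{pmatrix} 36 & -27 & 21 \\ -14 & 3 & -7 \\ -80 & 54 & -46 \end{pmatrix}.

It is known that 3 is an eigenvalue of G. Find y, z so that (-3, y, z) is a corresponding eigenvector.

1, 6

We need (G - 3I)v = 0.
G - 3I = [[33, -27, 21], [-14, 0, -7], [-80, 54, -49]].
Row 1: (33)·-3 + (-27)·y + (21)·z = 0
Row 2: (-14)·-3 + (0)·y + (-7)·z = 0
Row 3: (-80)·-3 + (54)·y + (-49)·z = 0
Solving gives y = 1, z = 6.
Check: G·(-3, 1, 6) = (-9, 3, 18) = 3·(-3, 1, 6).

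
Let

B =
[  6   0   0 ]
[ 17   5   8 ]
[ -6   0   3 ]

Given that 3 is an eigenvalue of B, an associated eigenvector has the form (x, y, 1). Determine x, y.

0, -4

We need (B - 3I)v = 0.
B - 3I = [[3, 0, 0], [17, 2, 8], [-6, 0, 0]].
Row 1: (3)·x + (0)·y + (0)·1 = 0
Row 2: (17)·x + (2)·y + (8)·1 = 0
Row 3: (-6)·x + (0)·y + (0)·1 = 0
Solving gives x = 0, y = -4.
Check: B·(0, -4, 1) = (0, -12, 3) = 3·(0, -4, 1).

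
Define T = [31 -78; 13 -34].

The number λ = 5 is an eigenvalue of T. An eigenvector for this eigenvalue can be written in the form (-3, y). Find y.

-1

We need (T - 5I)v = 0.
T - 5I = [[26, -78], [13, -39]].
Row 1: (26)·-3 + (-78)·y = 0
Row 2: (13)·-3 + (-39)·y = 0
Solving gives y = -1.
Check: T·(-3, -1) = (-15, -5) = 5·(-3, -1).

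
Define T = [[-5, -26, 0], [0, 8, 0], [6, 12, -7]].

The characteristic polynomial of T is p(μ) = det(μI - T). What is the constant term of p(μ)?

p(μ) = μ^3 + 4μ^2 - 61μ - 280.
The constant term is -280.

-280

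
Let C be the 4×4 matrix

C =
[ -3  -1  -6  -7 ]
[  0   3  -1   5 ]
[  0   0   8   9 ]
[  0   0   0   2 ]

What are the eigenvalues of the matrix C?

-3, 2, 3, 8

C is upper triangular, so its eigenvalues are the diagonal entries.
Diagonal: -3, 3, 8, 2.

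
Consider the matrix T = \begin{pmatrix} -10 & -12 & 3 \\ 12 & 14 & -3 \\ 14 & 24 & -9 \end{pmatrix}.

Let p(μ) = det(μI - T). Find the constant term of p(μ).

p(μ) = μ^3 + 5μ^2 - 2μ - 24.
The constant term is -24.

-24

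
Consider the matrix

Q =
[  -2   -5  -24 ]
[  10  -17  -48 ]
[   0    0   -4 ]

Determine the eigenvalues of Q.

-12, -7, -4

The characteristic polynomial is p(λ) = det(λI - Q).
Expanding the 3×3 determinant: p(λ) = λ^3 + 23λ^2 + 160λ + 336.
Since p(-7) = 0, λ = -7 is a root.
Factor out (λ + 7): p(λ) = (λ + 7)·(λ^2 + 16λ + 48).
The quadratic factors as (λ + 12)·(λ + 4).
Eigenvalues: -12, -7, -4.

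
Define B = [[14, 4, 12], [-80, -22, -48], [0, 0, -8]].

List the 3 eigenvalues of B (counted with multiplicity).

Compute the characteristic polynomial p(λ) = det(λI - B).
Cofactor expansion gives p(λ) = λ^3 + 16λ^2 + 76λ + 96.
Try λ = -2: p(-2) = 0, so -2 is a root.
Factor out (λ + 2): p(λ) = (λ + 2)·(λ^2 + 14λ + 48).
The quadratic factors as (λ + 8)·(λ + 6).
Eigenvalues: -8, -6, -2.

-8, -6, -2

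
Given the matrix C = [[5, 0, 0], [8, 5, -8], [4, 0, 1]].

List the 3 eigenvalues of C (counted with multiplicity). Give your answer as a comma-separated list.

Compute the characteristic polynomial p(r) = det(rI - C).
Cofactor expansion gives p(r) = r^3 - 11r^2 + 35r - 25.
Since p(1) = 0, r = 1 is a root.
Dividing by (r - 1) leaves r^2 - 10r + 25.
The quadratic factor is (r - 5)^2.
Eigenvalues: 1, 5, 5.

1, 5, 5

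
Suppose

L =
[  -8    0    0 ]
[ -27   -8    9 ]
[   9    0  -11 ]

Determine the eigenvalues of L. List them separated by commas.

-11, -8, -8

Set up det(λI - L) = 0.
Cofactor expansion gives p(λ) = λ^3 + 27λ^2 + 240λ + 704.
Rational-root test: λ = -11 gives p(-11) = 0.
Factor out (λ + 11): p(λ) = (λ + 11)·(λ^2 + 16λ + 64).
The quadratic factor is (λ + 8)^2.
Eigenvalues: -11, -8, -8.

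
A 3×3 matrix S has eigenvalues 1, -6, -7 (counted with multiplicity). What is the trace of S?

trace(S) is the sum of the eigenvalues: (1) + (-6) + (-7) = -12.

-12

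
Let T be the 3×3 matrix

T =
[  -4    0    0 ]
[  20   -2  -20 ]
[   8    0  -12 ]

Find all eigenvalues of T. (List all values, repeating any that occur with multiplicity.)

-12, -4, -2

The characteristic polynomial is p(λ) = det(λI - T).
Expanding along the first row, p(λ) = λ^3 + 18λ^2 + 80λ + 96.
Try λ = -12: p(-12) = 0, so -12 is a root.
Dividing by (λ + 12) leaves λ^2 + 6λ + 8.
The quadratic factors as (λ + 4)·(λ + 2).
Eigenvalues: -12, -4, -2.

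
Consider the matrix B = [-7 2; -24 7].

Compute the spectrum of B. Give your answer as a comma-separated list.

-1, 1

det(B - λI) = (-7 - λ)(7 - λ) - (2)·(-24) = λ^2 - 1.
This factors as (λ + 1)·(λ - 1) = 0.
Eigenvalues: -1, 1.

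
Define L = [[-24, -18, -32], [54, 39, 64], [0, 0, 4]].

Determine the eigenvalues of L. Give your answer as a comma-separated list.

The characteristic polynomial is p(λ) = det(λI - L).
Expanding along the first row, p(λ) = λ^3 - 19λ^2 + 96λ - 144.
Rational-root test: λ = 4 gives p(4) = 0.
Factor out (λ - 4): p(λ) = (λ - 4)·(λ^2 - 15λ + 36).
The quadratic factors as (λ - 3)·(λ - 12).
Eigenvalues: 3, 4, 12.

3, 4, 12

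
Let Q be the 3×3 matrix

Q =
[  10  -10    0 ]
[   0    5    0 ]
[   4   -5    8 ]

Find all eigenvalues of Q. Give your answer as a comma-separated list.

Compute the characteristic polynomial p(μ) = det(μI - Q).
Expanding along the first row, p(μ) = μ^3 - 23μ^2 + 170μ - 400.
Rational-root test: μ = 5 gives p(5) = 0.
Factor out (μ - 5): p(μ) = (μ - 5)·(μ^2 - 18μ + 80).
The quadratic factors as (μ - 8)·(μ - 10).
Eigenvalues: 5, 8, 10.

5, 8, 10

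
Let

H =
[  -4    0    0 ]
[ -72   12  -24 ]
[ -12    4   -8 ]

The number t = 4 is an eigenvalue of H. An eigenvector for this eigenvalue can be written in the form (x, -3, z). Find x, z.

0, -1

We need (H - 4I)v = 0.
H - 4I = [[-8, 0, 0], [-72, 8, -24], [-12, 4, -12]].
Row 1: (-8)·x + (0)·-3 + (0)·z = 0
Row 2: (-72)·x + (8)·-3 + (-24)·z = 0
Row 3: (-12)·x + (4)·-3 + (-12)·z = 0
Solving gives x = 0, z = -1.
Check: H·(0, -3, -1) = (0, -12, -4) = 4·(0, -3, -1).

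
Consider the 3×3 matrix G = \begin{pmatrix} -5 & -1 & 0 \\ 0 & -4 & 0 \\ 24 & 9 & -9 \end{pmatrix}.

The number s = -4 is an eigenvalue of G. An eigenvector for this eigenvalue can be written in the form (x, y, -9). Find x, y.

We need (G + 4I)v = 0.
G + 4I = [[-1, -1, 0], [0, 0, 0], [24, 9, -5]].
Row 1: (-1)·x + (-1)·y + (0)·-9 = 0
Row 2: (0)·x + (0)·y + (0)·-9 = 0
Row 3: (24)·x + (9)·y + (-5)·-9 = 0
Solving gives x = -3, y = 3.
Check: G·(-3, 3, -9) = (12, -12, 36) = -4·(-3, 3, -9).

-3, 3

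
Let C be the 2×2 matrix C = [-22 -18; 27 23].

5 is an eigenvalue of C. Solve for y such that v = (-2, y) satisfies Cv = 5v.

We need (C - 5I)v = 0.
C - 5I = [[-27, -18], [27, 18]].
Row 1: (-27)·-2 + (-18)·y = 0
Row 2: (27)·-2 + (18)·y = 0
Solving gives y = 3.
Check: C·(-2, 3) = (-10, 15) = 5·(-2, 3).

3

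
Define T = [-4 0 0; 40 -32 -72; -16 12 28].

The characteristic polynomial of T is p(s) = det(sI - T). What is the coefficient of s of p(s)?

-16

p(s) = s^3 + 8s^2 - 16s - 128.
The coefficient of s is -16.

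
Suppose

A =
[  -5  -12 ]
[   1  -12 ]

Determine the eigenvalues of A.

det(A - μI) = (-5 - μ)(-12 - μ) - (-12)·(1) = μ^2 + 17μ + 72.
This factors as (μ + 9)·(μ + 8) = 0.
Eigenvalues: -9, -8.

-9, -8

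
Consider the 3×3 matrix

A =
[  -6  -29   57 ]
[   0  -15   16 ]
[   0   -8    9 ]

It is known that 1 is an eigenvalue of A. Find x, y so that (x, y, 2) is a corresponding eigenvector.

8, 2

We need (A - 1I)v = 0.
A - 1I = [[-7, -29, 57], [0, -16, 16], [0, -8, 8]].
Row 1: (-7)·x + (-29)·y + (57)·2 = 0
Row 2: (0)·x + (-16)·y + (16)·2 = 0
Row 3: (0)·x + (-8)·y + (8)·2 = 0
Solving gives x = 8, y = 2.
Check: A·(8, 2, 2) = (8, 2, 2) = 1·(8, 2, 2).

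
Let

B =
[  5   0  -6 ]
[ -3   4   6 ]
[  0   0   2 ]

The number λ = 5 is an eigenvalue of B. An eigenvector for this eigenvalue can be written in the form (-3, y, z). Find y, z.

We need (B - 5I)v = 0.
B - 5I = [[0, 0, -6], [-3, -1, 6], [0, 0, -3]].
Row 1: (0)·-3 + (0)·y + (-6)·z = 0
Row 2: (-3)·-3 + (-1)·y + (6)·z = 0
Row 3: (0)·-3 + (0)·y + (-3)·z = 0
Solving gives y = 9, z = 0.
Check: B·(-3, 9, 0) = (-15, 45, 0) = 5·(-3, 9, 0).

9, 0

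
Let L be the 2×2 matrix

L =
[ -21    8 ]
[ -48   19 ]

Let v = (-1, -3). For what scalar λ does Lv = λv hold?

Compute Lv: L·(-1, -3) = (-3, -9).
Since Lv = λv, compare component 1: -3 = λ·-1, so λ = 3.

3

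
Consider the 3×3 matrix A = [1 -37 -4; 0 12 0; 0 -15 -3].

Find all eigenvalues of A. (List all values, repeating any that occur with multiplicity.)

-3, 1, 12

The characteristic polynomial is p(λ) = det(λI - A).
Expanding the 3×3 determinant: p(λ) = λ^3 - 10λ^2 - 27λ + 36.
Rational-root test: λ = -3 gives p(-3) = 0.
Factor out (λ + 3): p(λ) = (λ + 3)·(λ^2 - 13λ + 12).
The quadratic factors as (λ - 1)·(λ - 12).
Eigenvalues: -3, 1, 12.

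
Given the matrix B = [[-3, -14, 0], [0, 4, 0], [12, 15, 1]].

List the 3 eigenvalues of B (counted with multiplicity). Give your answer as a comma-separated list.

The characteristic polynomial is p(s) = det(sI - B).
Expanding the 3×3 determinant: p(s) = s^3 - 2s^2 - 11s + 12.
Try s = -3: p(-3) = 0, so -3 is a root.
Dividing by (s + 3) leaves s^2 - 5s + 4.
The quadratic factors as (s - 1)·(s - 4).
Eigenvalues: -3, 1, 4.

-3, 1, 4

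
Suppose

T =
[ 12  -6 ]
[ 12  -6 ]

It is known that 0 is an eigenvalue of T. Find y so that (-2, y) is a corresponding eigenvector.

We need (T)v = 0.
T = [[12, -6], [12, -6]].
Row 1: (12)·-2 + (-6)·y = 0
Row 2: (12)·-2 + (-6)·y = 0
Solving gives y = -4.
Check: T·(-2, -4) = (0, 0) = 0·(-2, -4).

-4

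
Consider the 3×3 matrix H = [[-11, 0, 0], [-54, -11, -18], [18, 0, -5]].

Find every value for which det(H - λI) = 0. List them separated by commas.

The characteristic polynomial is p(λ) = det(λI - H).
Expanding the 3×3 determinant: p(λ) = λ^3 + 27λ^2 + 231λ + 605.
Try λ = -5: p(-5) = 0, so -5 is a root.
Factor out (λ + 5): p(λ) = (λ + 5)·(λ^2 + 22λ + 121).
The quadratic factor is (λ + 11)^2.
Eigenvalues: -11, -11, -5.

-11, -11, -5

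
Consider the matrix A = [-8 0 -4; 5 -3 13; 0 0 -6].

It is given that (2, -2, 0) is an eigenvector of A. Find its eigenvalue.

-8

Compute Av: A·(2, -2, 0) = (-16, 16, 0).
Since Av = λv, compare component 1: -16 = λ·2, so λ = -8.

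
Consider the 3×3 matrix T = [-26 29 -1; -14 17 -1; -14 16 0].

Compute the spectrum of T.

-12, 1, 2

The characteristic polynomial is p(t) = det(tI - T).
Expanding along the first row, p(t) = t^3 + 9t^2 - 34t + 24.
Since p(1) = 0, t = 1 is a root.
Factor out (t - 1): p(t) = (t - 1)·(t^2 + 10t - 24).
The quadratic factors as (t + 12)·(t - 2).
Eigenvalues: -12, 1, 2.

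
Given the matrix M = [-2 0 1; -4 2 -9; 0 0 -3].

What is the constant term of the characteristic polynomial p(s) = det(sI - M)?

p(0) = det(0·I − M) = det(−M) = (−1)^3·det(M).
det(M) = 12, so p(0) = -12.

-12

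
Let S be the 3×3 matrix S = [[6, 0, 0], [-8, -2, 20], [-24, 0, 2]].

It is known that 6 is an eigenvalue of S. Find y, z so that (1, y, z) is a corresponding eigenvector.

We need (S - 6I)v = 0.
S - 6I = [[0, 0, 0], [-8, -8, 20], [-24, 0, -4]].
Row 1: (0)·1 + (0)·y + (0)·z = 0
Row 2: (-8)·1 + (-8)·y + (20)·z = 0
Row 3: (-24)·1 + (0)·y + (-4)·z = 0
Solving gives y = -16, z = -6.
Check: S·(1, -16, -6) = (6, -96, -36) = 6·(1, -16, -6).

-16, -6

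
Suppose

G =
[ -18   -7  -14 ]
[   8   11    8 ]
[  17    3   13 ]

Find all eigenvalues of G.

The characteristic polynomial is p(lambda) = det(lambda·I - G).
Expanding the 3×3 determinant: p(lambda) = lambda^3 - 6·lambda^2 - 19·lambda + 84.
Since p(7) = 0, lambda = 7 is a root.
Factor out (lambda - 7): p(lambda) = (lambda - 7)·(lambda^2 + lambda - 12).
The quadratic factors as (lambda + 4)·(lambda - 3).
Eigenvalues: -4, 3, 7.

-4, 3, 7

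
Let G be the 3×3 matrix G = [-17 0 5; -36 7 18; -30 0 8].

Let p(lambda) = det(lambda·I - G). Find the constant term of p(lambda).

p(lambda) = lambda^3 + 2·lambda^2 - 49·lambda - 98.
The constant term is -98.

-98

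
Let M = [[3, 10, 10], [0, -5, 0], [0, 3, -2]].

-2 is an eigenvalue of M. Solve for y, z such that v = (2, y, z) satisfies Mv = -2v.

We need (M + 2I)v = 0.
M + 2I = [[5, 10, 10], [0, -3, 0], [0, 3, 0]].
Row 1: (5)·2 + (10)·y + (10)·z = 0
Row 2: (0)·2 + (-3)·y + (0)·z = 0
Row 3: (0)·2 + (3)·y + (0)·z = 0
Solving gives y = 0, z = -1.
Check: M·(2, 0, -1) = (-4, 0, 2) = -2·(2, 0, -1).

0, -1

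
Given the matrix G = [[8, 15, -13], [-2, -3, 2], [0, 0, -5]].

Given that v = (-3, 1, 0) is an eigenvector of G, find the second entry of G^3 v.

27

First find the eigenvalue: Gv = (-9, 3, 0) = 3·(-3, 1, 0), so λ = 3.
Then G^3 v = λ^3·v = 3^3·(-3, 1, 0) = 27·(-3, 1, 0) = (-81, 27, 0).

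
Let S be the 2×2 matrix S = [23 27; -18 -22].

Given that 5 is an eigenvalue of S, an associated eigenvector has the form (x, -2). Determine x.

3

We need (S - 5I)v = 0.
S - 5I = [[18, 27], [-18, -27]].
Row 1: (18)·x + (27)·-2 = 0
Row 2: (-18)·x + (-27)·-2 = 0
Solving gives x = 3.
Check: S·(3, -2) = (15, -10) = 5·(3, -2).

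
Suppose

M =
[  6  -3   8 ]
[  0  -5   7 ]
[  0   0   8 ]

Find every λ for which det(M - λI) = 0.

M is upper triangular, so its eigenvalues are the diagonal entries.
Diagonal: 6, -5, 8.

-5, 6, 8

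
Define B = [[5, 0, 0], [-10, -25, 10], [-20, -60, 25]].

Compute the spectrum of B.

The characteristic polynomial is p(μ) = det(μI - B).
Expanding along the first row, p(μ) = μ^3 - 5μ^2 - 25μ + 125.
Since p(-5) = 0, μ = -5 is a root.
Dividing by (μ + 5) leaves μ^2 - 10μ + 25.
The quadratic factor is (μ - 5)^2.
Eigenvalues: -5, 5, 5.

-5, 5, 5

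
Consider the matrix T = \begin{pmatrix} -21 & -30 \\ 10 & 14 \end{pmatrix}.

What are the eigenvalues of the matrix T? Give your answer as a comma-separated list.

-6, -1

det(T - λI) = (-21 - λ)(14 - λ) - (-30)·(10) = λ^2 + 7λ + 6.
This factors as (λ + 6)·(λ + 1) = 0.
Eigenvalues: -6, -1.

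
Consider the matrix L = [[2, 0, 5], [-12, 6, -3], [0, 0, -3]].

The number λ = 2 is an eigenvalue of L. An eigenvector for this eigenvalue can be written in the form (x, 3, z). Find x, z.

1, 0

We need (L - 2I)v = 0.
L - 2I = [[0, 0, 5], [-12, 4, -3], [0, 0, -5]].
Row 1: (0)·x + (0)·3 + (5)·z = 0
Row 2: (-12)·x + (4)·3 + (-3)·z = 0
Row 3: (0)·x + (0)·3 + (-5)·z = 0
Solving gives x = 1, z = 0.
Check: L·(1, 3, 0) = (2, 6, 0) = 2·(1, 3, 0).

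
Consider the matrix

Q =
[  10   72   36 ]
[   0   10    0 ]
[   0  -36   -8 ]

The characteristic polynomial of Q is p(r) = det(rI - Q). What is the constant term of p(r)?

800

p(r) = r^3 - 12r^2 - 60r + 800.
The constant term is 800.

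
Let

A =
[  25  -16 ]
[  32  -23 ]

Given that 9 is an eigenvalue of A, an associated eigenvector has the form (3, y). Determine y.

We need (A - 9I)v = 0.
A - 9I = [[16, -16], [32, -32]].
Row 1: (16)·3 + (-16)·y = 0
Row 2: (32)·3 + (-32)·y = 0
Solving gives y = 3.
Check: A·(3, 3) = (27, 27) = 9·(3, 3).

3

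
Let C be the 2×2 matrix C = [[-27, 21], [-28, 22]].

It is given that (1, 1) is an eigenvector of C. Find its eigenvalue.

Compute Cv: C·(1, 1) = (-6, -6).
Since Cv = λv, compare component 1: -6 = λ·1, so λ = -6.

-6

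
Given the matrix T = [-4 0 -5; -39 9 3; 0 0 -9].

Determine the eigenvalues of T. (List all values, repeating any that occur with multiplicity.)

The characteristic polynomial is p(λ) = det(λI - T).
Expanding along the first row, p(λ) = λ^3 + 4λ^2 - 81λ - 324.
Rational-root test: λ = -4 gives p(-4) = 0.
Factor out (λ + 4): p(λ) = (λ + 4)·(λ^2 - 81).
The quadratic factors as (λ + 9)·(λ - 9).
Eigenvalues: -9, -4, 9.

-9, -4, 9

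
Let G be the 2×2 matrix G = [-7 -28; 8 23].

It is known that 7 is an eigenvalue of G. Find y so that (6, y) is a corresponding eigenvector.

We need (G - 7I)v = 0.
G - 7I = [[-14, -28], [8, 16]].
Row 1: (-14)·6 + (-28)·y = 0
Row 2: (8)·6 + (16)·y = 0
Solving gives y = -3.
Check: G·(6, -3) = (42, -21) = 7·(6, -3).

-3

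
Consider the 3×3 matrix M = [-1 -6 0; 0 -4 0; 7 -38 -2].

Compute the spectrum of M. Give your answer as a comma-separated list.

-4, -2, -1

Set up det(μI - M) = 0.
Expanding along the first row, p(μ) = μ^3 + 7μ^2 + 14μ + 8.
Try μ = -4: p(-4) = 0, so -4 is a root.
Factor out (μ + 4): p(μ) = (μ + 4)·(μ^2 + 3μ + 2).
The quadratic factors as (μ + 2)·(μ + 1).
Eigenvalues: -4, -2, -1.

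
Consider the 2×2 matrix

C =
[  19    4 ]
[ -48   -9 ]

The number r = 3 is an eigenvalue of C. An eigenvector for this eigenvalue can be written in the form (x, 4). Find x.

We need (C - 3I)v = 0.
C - 3I = [[16, 4], [-48, -12]].
Row 1: (16)·x + (4)·4 = 0
Row 2: (-48)·x + (-12)·4 = 0
Solving gives x = -1.
Check: C·(-1, 4) = (-3, 12) = 3·(-1, 4).

-1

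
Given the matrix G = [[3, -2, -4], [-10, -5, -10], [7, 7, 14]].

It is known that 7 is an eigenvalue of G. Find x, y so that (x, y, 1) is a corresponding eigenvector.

-1, 0

We need (G - 7I)v = 0.
G - 7I = [[-4, -2, -4], [-10, -12, -10], [7, 7, 7]].
Row 1: (-4)·x + (-2)·y + (-4)·1 = 0
Row 2: (-10)·x + (-12)·y + (-10)·1 = 0
Row 3: (7)·x + (7)·y + (7)·1 = 0
Solving gives x = -1, y = 0.
Check: G·(-1, 0, 1) = (-7, 0, 7) = 7·(-1, 0, 1).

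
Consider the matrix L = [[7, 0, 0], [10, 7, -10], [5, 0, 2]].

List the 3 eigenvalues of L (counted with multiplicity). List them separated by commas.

2, 7, 7

Compute the characteristic polynomial p(lambda) = det(lambda·I - L).
Expanding along the first row, p(lambda) = lambda^3 - 16·lambda^2 + 77·lambda - 98.
Rational-root test: lambda = 7 gives p(7) = 0.
Dividing by (lambda - 7) leaves lambda^2 - 9·lambda + 14.
The quadratic factors as (lambda - 2)·(lambda - 7).
Eigenvalues: 2, 7, 7.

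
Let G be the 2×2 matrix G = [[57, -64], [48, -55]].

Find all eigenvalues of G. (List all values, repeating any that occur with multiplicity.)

det(G - λI) = (57 - λ)(-55 - λ) - (-64)·(48) = λ^2 - 2λ - 63.
This factors as (λ + 7)·(λ - 9) = 0.
Eigenvalues: -7, 9.

-7, 9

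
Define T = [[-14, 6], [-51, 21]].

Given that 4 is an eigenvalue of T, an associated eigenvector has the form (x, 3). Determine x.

We need (T - 4I)v = 0.
T - 4I = [[-18, 6], [-51, 17]].
Row 1: (-18)·x + (6)·3 = 0
Row 2: (-51)·x + (17)·3 = 0
Solving gives x = 1.
Check: T·(1, 3) = (4, 12) = 4·(1, 3).

1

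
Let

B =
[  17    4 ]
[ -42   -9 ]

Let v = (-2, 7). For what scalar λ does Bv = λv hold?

Compute Bv: B·(-2, 7) = (-6, 21).
Since Bv = λv, compare component 1: -6 = λ·-2, so λ = 3.

3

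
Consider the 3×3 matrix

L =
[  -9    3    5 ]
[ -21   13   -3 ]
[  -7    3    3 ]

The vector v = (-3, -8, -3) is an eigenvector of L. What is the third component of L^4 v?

First find the eigenvalue: Lv = (-12, -32, -12) = 4·(-3, -8, -3), so λ = 4.
Then L^4 v = λ^4·v = 4^4·(-3, -8, -3) = 256·(-3, -8, -3) = (-768, -2048, -768).

-768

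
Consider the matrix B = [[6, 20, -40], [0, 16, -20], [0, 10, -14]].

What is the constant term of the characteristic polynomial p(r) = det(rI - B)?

p(0) = det(0·I − B) = det(−B) = (−1)^3·det(B).
det(B) = -144, so p(0) = 144.

144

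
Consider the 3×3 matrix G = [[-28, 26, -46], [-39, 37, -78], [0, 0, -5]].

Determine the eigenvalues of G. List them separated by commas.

The characteristic polynomial is p(λ) = det(λI - G).
Expanding along the first row, p(λ) = λ^3 - 4λ^2 - 67λ - 110.
Since p(-2) = 0, λ = -2 is a root.
Factor out (λ + 2): p(λ) = (λ + 2)·(λ^2 - 6λ - 55).
The quadratic factors as (λ + 5)·(λ - 11).
Eigenvalues: -5, -2, 11.

-5, -2, 11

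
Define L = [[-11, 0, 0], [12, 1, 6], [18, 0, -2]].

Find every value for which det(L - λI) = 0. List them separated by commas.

Compute the characteristic polynomial p(λ) = det(λI - L).
Cofactor expansion gives p(λ) = λ^3 + 12λ^2 + 9λ - 22.
Rational-root test: λ = -2 gives p(-2) = 0.
Factor out (λ + 2): p(λ) = (λ + 2)·(λ^2 + 10λ - 11).
The quadratic factors as (λ + 11)·(λ - 1).
Eigenvalues: -11, -2, 1.

-11, -2, 1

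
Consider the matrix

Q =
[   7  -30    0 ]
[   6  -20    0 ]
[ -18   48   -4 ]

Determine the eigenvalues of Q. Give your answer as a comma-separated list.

The characteristic polynomial is p(r) = det(rI - Q).
Cofactor expansion gives p(r) = r^3 + 17r^2 + 92r + 160.
Since p(-4) = 0, r = -4 is a root.
Factor out (r + 4): p(r) = (r + 4)·(r^2 + 13r + 40).
The quadratic factors as (r + 8)·(r + 5).
Eigenvalues: -8, -5, -4.

-8, -5, -4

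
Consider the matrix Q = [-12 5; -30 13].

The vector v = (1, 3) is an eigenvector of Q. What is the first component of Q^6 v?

First find the eigenvalue: Qv = (3, 9) = 3·(1, 3), so λ = 3.
Then Q^6 v = λ^6·v = 3^6·(1, 3) = 729·(1, 3) = (729, 2187).

729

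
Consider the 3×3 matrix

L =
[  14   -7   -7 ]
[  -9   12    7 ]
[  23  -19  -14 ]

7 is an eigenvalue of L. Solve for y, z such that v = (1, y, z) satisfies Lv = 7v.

-1, 2

We need (L - 7I)v = 0.
L - 7I = [[7, -7, -7], [-9, 5, 7], [23, -19, -21]].
Row 1: (7)·1 + (-7)·y + (-7)·z = 0
Row 2: (-9)·1 + (5)·y + (7)·z = 0
Row 3: (23)·1 + (-19)·y + (-21)·z = 0
Solving gives y = -1, z = 2.
Check: L·(1, -1, 2) = (7, -7, 14) = 7·(1, -1, 2).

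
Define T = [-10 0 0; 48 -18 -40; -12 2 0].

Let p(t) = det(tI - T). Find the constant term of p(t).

p(t) = t^3 + 28t^2 + 260t + 800.
The constant term is 800.

800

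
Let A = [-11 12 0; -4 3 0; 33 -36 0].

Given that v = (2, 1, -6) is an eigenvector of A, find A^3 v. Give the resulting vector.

(-250, -125, 750)

First find the eigenvalue: Av = (-10, -5, 30) = -5·(2, 1, -6), so λ = -5.
Then A^3 v = λ^3·v = (-5)^3·(2, 1, -6) = -125·(2, 1, -6) = (-250, -125, 750).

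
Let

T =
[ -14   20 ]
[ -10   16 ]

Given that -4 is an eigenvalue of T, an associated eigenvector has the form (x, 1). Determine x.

We need (T + 4I)v = 0.
T + 4I = [[-10, 20], [-10, 20]].
Row 1: (-10)·x + (20)·1 = 0
Row 2: (-10)·x + (20)·1 = 0
Solving gives x = 2.
Check: T·(2, 1) = (-8, -4) = -4·(2, 1).

2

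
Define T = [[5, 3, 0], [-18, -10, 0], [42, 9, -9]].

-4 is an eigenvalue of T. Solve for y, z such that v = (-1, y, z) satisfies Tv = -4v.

3, -3

We need (T + 4I)v = 0.
T + 4I = [[9, 3, 0], [-18, -6, 0], [42, 9, -5]].
Row 1: (9)·-1 + (3)·y + (0)·z = 0
Row 2: (-18)·-1 + (-6)·y + (0)·z = 0
Row 3: (42)·-1 + (9)·y + (-5)·z = 0
Solving gives y = 3, z = -3.
Check: T·(-1, 3, -3) = (4, -12, 12) = -4·(-1, 3, -3).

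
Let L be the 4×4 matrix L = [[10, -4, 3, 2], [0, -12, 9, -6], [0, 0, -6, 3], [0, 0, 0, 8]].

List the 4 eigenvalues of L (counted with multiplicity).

L is upper triangular, so its eigenvalues are the diagonal entries.
Diagonal: 10, -12, -6, 8.

-12, -6, 8, 10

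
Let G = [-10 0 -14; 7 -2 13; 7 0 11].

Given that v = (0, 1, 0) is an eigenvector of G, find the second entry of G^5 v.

First find the eigenvalue: Gv = (0, -2, 0) = -2·(0, 1, 0), so λ = -2.
Then G^5 v = λ^5·v = (-2)^5·(0, 1, 0) = -32·(0, 1, 0) = (0, -32, 0).

-32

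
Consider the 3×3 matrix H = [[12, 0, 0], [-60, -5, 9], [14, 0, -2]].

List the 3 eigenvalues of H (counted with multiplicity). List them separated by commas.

-5, -2, 12

Compute the characteristic polynomial p(lambda) = det(lambda·I - H).
Expanding the 3×3 determinant: p(lambda) = lambda^3 - 5·lambda^2 - 74·lambda - 120.
Since p(12) = 0, lambda = 12 is a root.
Dividing by (lambda - 12) leaves lambda^2 + 7·lambda + 10.
The quadratic factors as (lambda + 5)·(lambda + 2).
Eigenvalues: -5, -2, 12.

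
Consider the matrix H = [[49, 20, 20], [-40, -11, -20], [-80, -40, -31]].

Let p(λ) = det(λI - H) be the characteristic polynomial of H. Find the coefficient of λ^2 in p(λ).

-7

The coefficient of λ^2 of det(λI - H) is −trace(H).
trace(H) = (49) + (-11) + (-31) = 7, so the coefficient is -7.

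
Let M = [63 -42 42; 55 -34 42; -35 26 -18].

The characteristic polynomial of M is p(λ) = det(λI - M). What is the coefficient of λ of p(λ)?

p(λ) = λ^3 - 11λ^2 + 24λ.
The coefficient of λ is 24.

24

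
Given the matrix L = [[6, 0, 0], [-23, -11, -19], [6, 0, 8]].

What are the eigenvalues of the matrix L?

-11, 6, 8

Compute the characteristic polynomial p(μ) = det(μI - L).
Cofactor expansion gives p(μ) = μ^3 - 3μ^2 - 106μ + 528.
Rational-root test: μ = 6 gives p(6) = 0.
Dividing by (μ - 6) leaves μ^2 + 3μ - 88.
The quadratic factors as (μ + 11)·(μ - 8).
Eigenvalues: -11, 6, 8.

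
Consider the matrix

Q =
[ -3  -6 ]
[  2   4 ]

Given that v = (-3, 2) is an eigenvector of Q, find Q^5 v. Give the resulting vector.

First find the eigenvalue: Qv = (-3, 2) = 1·(-3, 2), so λ = 1.
Then Q^5 v = λ^5·v = 1^5·(-3, 2) = 1·(-3, 2) = (-3, 2).

(-3, 2)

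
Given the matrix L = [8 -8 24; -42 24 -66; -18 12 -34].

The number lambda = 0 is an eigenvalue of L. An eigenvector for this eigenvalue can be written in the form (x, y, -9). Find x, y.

We need (L)v = 0.
L = [[8, -8, 24], [-42, 24, -66], [-18, 12, -34]].
Row 1: (8)·x + (-8)·y + (24)·-9 = 0
Row 2: (-42)·x + (24)·y + (-66)·-9 = 0
Row 3: (-18)·x + (12)·y + (-34)·-9 = 0
Solving gives x = -3, y = -30.
Check: L·(-3, -30, -9) = (0, 0, 0) = 0·(-3, -30, -9).

-3, -30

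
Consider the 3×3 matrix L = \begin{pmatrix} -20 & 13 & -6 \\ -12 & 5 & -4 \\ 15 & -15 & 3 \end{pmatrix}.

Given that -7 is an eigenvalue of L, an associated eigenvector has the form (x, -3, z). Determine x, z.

We need (L + 7I)v = 0.
L + 7I = [[-13, 13, -6], [-12, 12, -4], [15, -15, 10]].
Row 1: (-13)·x + (13)·-3 + (-6)·z = 0
Row 2: (-12)·x + (12)·-3 + (-4)·z = 0
Row 3: (15)·x + (-15)·-3 + (10)·z = 0
Solving gives x = -3, z = 0.
Check: L·(-3, -3, 0) = (21, 21, 0) = -7·(-3, -3, 0).

-3, 0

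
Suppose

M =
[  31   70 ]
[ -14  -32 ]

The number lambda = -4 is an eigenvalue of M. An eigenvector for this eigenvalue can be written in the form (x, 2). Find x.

-4

We need (M + 4I)v = 0.
M + 4I = [[35, 70], [-14, -28]].
Row 1: (35)·x + (70)·2 = 0
Row 2: (-14)·x + (-28)·2 = 0
Solving gives x = -4.
Check: M·(-4, 2) = (16, -8) = -4·(-4, 2).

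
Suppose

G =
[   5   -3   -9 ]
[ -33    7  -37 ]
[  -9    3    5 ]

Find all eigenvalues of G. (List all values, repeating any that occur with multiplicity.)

-4, 10, 11

The characteristic polynomial is p(μ) = det(μI - G).
Expanding along the first row, p(μ) = μ^3 - 17μ^2 + 26μ + 440.
Try μ = -4: p(-4) = 0, so -4 is a root.
Dividing by (μ + 4) leaves μ^2 - 21μ + 110.
The quadratic factors as (μ - 10)·(μ - 11).
Eigenvalues: -4, 10, 11.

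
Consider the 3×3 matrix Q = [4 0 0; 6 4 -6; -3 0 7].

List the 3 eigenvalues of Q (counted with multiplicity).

4, 4, 7

Set up det(tI - Q) = 0.
Cofactor expansion gives p(t) = t^3 - 15t^2 + 72t - 112.
Rational-root test: t = 4 gives p(4) = 0.
Factor out (t - 4): p(t) = (t - 4)·(t^2 - 11t + 28).
The quadratic factors as (t - 4)·(t - 7).
Eigenvalues: 4, 4, 7.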